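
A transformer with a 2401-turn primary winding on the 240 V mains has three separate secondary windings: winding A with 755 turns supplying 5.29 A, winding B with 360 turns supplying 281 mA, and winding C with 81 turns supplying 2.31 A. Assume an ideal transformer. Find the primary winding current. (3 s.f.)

V_A = 240 × 755/2401 = 75.469 V; V_B = 240 × 360/2401 = 35.985 V; V_C = 240 × 81/2401 = 8.0966 V.
P_out = V_A I_A + V_B I_B + V_C I_C = 75.469×5.29 + 35.985×0.281 + 8.0966×2.31 = 399.23 + 10.112 + 18.703 = 428.04 W.
Ideal ⇒ P_in = P_out, so I_p = P_out/V_p = 428.04/240 = 1.78 A.

I_p ≈ 1.78 A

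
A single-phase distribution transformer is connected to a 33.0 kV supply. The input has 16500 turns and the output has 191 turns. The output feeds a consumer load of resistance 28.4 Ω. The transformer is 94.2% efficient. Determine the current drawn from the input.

V_out = 33000 × 191/16500 = 382.00 V.
I_out = V_out/R = 382.00/28.4 = 13.451 A.
P_out = V_out I_out = 382.00 × 13.451 = 5138.2 W.
P_in = P_out/η = 5138.2/0.942 = 5454.5 W.
I_in = P_in/V_in = 5454.5/33000 = 0.165 A.

I_in ≈ 0.165 A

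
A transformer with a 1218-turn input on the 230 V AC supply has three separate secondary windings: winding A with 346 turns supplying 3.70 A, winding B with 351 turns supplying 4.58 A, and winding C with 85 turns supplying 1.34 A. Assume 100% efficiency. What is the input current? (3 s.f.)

I_in ≈ 2.46 A

V_A = 230 × 346/1218 = 65.337 V; V_B = 230 × 351/1218 = 66.281 V; V_C = 230 × 85/1218 = 16.051 V.
P_out = V_A I_A + V_B I_B + V_C I_C = 65.337×3.70 + 66.281×4.58 + 16.051×1.34 = 241.75 + 303.57 + 21.508 = 566.82 W.
Ideal ⇒ P_in = P_out, so I_in = P_out/V_in = 566.82/230 = 2.46 A.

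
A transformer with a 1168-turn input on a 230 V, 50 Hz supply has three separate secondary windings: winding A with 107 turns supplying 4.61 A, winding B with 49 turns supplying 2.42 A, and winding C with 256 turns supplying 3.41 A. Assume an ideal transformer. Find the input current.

I_in ≈ 1.27 A

V_A = 230 × 107/1168 = 21.070 V; V_B = 230 × 49/1168 = 9.6490 V; V_C = 230 × 256/1168 = 50.411 V.
P_out = V_A I_A + V_B I_B + V_C I_C = 21.070×4.61 + 9.6490×2.42 + 50.411×3.41 = 97.134 + 23.351 + 171.90 = 292.39 W.
Ideal ⇒ P_in = P_out, so I_in = P_out/V_in = 292.39/230 = 1.27 A.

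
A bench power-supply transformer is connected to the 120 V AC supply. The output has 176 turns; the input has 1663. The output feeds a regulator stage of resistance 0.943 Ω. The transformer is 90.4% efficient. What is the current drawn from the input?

I_in ≈ 1.58 A

V_out = 120 × 176/1663 = 12.700 V.
I_out = V_out/R = 12.700/0.943 = 13.468 A.
P_out = V_out I_out = 12.700 × 13.468 = 171.04 W.
P_in = P_out/η = 171.04/0.904 = 189.20 W.
I_in = P_in/V_in = 189.20/120 = 1.58 A.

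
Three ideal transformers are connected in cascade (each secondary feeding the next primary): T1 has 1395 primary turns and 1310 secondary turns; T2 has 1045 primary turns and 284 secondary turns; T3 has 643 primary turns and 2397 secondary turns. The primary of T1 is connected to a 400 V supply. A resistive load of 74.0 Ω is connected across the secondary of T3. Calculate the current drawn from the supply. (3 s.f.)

I_supply ≈ 4.89 A

After T1: V = 400.00 × 1310/1395 = 375.63 V.
After T2: V = 375.63 × 284/1045 = 102.08 V.
After T3: V = 102.08 × 2397/643 = 380.55 V.
I_load = 380.55/74.0 = 5.1426 A, so P_out = 380.55 × 5.1426 = 1957.0 W.
All ideal ⇒ P_in = P_out, so I_supply = 1957.0/400 = 4.89 A.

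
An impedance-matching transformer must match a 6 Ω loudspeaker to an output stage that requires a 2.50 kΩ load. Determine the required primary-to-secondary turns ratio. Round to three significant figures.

N_p/N_s ≈ 20.4

Z_p/Z_s = (N_p/N_s)², so N_p/N_s = √(2500/6) = √417 = 20.4.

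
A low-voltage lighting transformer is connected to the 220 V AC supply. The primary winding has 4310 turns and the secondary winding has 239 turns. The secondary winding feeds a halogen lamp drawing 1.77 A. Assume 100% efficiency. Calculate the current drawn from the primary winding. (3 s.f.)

For an ideal transformer I_p N_p = I_s N_s, so I_p = 1.77 × 239/4310 = 0.0982 A.

I_p ≈ 0.0982 A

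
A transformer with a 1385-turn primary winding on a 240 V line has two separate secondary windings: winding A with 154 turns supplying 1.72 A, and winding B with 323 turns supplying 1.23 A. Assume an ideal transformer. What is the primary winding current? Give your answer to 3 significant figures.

I_p ≈ 0.478 A

V_A = 240 × 154/1385 = 26.686 V; V_B = 240 × 323/1385 = 55.971 V.
P_out = V_A I_A + V_B I_B = 26.686×1.72 + 55.971×1.23 = 45.900 + 68.844 = 114.74 W.
Ideal ⇒ P_in = P_out, so I_p = P_out/V_p = 114.74/240 = 0.478 A.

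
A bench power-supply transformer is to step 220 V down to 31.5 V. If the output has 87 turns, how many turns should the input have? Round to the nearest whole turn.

N_in/N_out = V_in/V_out, so N_in = 87 × 220/31.5 = 607.6 ≈ 608 turns.

N_in = 608 turns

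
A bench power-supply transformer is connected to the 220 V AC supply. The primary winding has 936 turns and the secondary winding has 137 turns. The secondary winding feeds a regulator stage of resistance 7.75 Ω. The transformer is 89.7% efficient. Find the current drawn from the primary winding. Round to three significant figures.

V_s = 220 × 137/936 = 32.201 V.
I_s = V_s/R = 32.201/7.75 = 4.1549 A.
P_out = V_s I_s = 32.201 × 4.1549 = 133.79 W.
P_in = P_out/η = 133.79/0.897 = 149.16 W.
I_p = P_in/V_p = 149.16/220 = 0.678 A.

I_p ≈ 0.678 A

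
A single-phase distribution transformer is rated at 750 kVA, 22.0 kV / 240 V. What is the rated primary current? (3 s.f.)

I_p = S/V_p = 750000/22000 = 34.1 A.

I_p ≈ 34.1 A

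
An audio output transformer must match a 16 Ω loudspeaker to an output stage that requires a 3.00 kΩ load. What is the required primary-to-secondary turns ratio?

Z_p/Z_s = (N_p/N_s)², so N_p/N_s = √(3000/16) = √188 = 13.7.

N_p/N_s ≈ 13.7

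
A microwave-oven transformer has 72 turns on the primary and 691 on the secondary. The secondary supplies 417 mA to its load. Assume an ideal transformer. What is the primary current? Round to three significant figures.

I_p ≈ 4.00 A

For an ideal transformer I_p/I_s = N_s/N_p, so I_p = 0.417 × 691/72 = 4.00 A.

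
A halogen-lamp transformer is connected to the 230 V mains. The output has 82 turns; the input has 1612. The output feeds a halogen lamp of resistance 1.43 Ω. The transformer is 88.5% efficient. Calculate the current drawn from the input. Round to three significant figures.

V_out = 230 × 82/1612 = 11.700 V.
I_out = V_out/R = 11.700/1.43 = 8.1816 A.
P_out = V_out I_out = 11.700 × 8.1816 = 95.723 W.
P_in = P_out/η = 95.723/0.885 = 108.16 W.
I_in = P_in/V_in = 108.16/230 = 0.470 A.

I_in ≈ 0.470 A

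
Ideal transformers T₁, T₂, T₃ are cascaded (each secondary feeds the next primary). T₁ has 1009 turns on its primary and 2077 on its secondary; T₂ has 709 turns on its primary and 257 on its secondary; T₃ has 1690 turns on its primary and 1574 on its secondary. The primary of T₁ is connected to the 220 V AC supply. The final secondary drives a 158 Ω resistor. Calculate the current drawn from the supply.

After T₁: V = 220.00 × 2077/1009 = 452.86 V.
After T₂: V = 452.86 × 257/709 = 164.16 V.
After T₃: V = 164.16 × 1574/1690 = 152.89 V.
I_load = 152.89/158 = 0.96764 A, so P_out = 152.89 × 0.96764 = 147.94 W.
All ideal ⇒ P_in = P_out, so I_supply = 147.94/220 = 0.672 A.

I_supply ≈ 0.672 A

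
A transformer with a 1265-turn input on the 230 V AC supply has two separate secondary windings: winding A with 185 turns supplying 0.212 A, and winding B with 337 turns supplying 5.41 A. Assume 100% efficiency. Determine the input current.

V_A = 230 × 185/1265 = 33.636 V; V_B = 230 × 337/1265 = 61.273 V.
P_out = V_A I_A + V_B I_B = 33.636×0.212 + 61.273×5.41 = 7.1309 + 331.49 = 338.62 W.
Ideal ⇒ P_in = P_out, so I_in = P_out/V_in = 338.62/230 = 1.47 A.

I_in ≈ 1.47 A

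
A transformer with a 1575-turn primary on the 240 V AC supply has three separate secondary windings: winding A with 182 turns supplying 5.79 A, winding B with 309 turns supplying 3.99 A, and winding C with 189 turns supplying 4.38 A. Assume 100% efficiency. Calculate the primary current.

I_p ≈ 1.98 A

V_A = 240 × 182/1575 = 27.733 V; V_B = 240 × 309/1575 = 47.086 V; V_C = 240 × 189/1575 = 28.800 V.
P_out = V_A I_A + V_B I_B + V_C I_C = 27.733×5.79 + 47.086×3.99 + 28.800×4.38 = 160.58 + 187.87 + 126.14 = 474.59 W.
Ideal ⇒ P_in = P_out, so I_p = P_out/V_p = 474.59/240 = 1.98 A.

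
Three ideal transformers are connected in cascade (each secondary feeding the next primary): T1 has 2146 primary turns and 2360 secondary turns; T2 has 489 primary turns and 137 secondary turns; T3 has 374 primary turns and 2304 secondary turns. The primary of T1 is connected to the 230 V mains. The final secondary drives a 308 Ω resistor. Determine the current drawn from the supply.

After T1: V = 230.00 × 2360/2146 = 252.94 V.
After T2: V = 252.94 × 137/489 = 70.863 V.
After T3: V = 70.863 × 2304/374 = 436.55 V.
I_load = 436.55/308 = 1.4174 A, so P_out = 436.55 × 1.4174 = 618.75 W.
All ideal ⇒ P_in = P_out, so I_supply = 618.75/230 = 2.69 A.

I_supply ≈ 2.69 A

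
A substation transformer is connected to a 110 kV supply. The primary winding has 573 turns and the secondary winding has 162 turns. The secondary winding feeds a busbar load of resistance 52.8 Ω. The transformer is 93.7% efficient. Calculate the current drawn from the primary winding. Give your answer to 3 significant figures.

V_s = 110000 × 162/573 = 31099 V.
I_s = V_s/R = 31099/52.8 = 589.01 A.
P_out = V_s I_s = 31099 × 589.01 = 1.8318×10^7 W.
P_in = P_out/η = 1.8318×10^7/0.937 = 1.9549×10^7 W.
I_p = P_in/V_p = 1.9549×10^7/110000 = 178 A.

I_p ≈ 178 A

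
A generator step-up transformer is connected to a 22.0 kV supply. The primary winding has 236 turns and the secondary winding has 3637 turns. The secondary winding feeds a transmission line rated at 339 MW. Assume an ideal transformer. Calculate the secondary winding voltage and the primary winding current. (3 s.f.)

V_s = V_p × N_s/N_p = 22000 × 3637/236 = 339040 V.
I_s = P/V_s = 3.39×10^8/339040 = 999.88 A.
I_p = I_s × N_s/N_p = 999.88 × 3637/236 = 15400 A.

V_s ≈ 339000 V, I_p ≈ 15400 A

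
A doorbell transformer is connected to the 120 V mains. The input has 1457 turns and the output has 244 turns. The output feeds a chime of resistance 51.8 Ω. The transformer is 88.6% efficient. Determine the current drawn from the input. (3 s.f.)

I_in ≈ 0.0733 A

V_out = 120 × 244/1457 = 20.096 V.
I_out = V_out/R = 20.096/51.8 = 0.38796 A.
P_out = V_out I_out = 20.096 × 0.38796 = 7.7964 W.
P_in = P_out/η = 7.7964/0.886 = 8.7995 W.
I_in = P_in/V_in = 8.7995/120 = 0.0733 A.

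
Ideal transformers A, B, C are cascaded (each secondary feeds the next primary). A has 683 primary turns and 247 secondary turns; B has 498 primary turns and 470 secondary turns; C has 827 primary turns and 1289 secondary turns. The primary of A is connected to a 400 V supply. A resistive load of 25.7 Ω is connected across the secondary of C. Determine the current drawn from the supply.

I_supply ≈ 4.40 A

After A: V = 400.00 × 247/683 = 144.66 V.
After B: V = 144.66 × 470/498 = 136.52 V.
After C: V = 136.52 × 1289/827 = 212.79 V.
I_load = 212.79/25.7 = 8.2798 A, so P_out = 212.79 × 8.2798 = 1761.9 W.
All ideal ⇒ P_in = P_out, so I_supply = 1761.9/400 = 4.40 A.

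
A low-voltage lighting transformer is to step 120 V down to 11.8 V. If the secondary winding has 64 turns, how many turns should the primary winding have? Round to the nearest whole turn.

N_p = 651 turns

N_p/N_s = V_p/V_s, so N_p = 64 × 120/11.8 = 650.8 ≈ 651 turns.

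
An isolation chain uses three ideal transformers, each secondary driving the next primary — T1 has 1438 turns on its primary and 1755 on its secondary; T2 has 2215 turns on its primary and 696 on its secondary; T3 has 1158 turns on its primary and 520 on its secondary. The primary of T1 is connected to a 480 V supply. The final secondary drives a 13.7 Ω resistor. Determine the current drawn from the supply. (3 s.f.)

I_supply ≈ 1.04 A

After T1: V = 480.00 × 1755/1438 = 585.81 V.
After T2: V = 585.81 × 696/2215 = 184.08 V.
After T3: V = 184.08 × 520/1158 = 82.659 V.
I_load = 82.659/13.7 = 6.0335 A, so P_out = 82.659 × 6.0335 = 498.72 W.
All ideal ⇒ P_in = P_out, so I_supply = 498.72/480 = 1.04 A.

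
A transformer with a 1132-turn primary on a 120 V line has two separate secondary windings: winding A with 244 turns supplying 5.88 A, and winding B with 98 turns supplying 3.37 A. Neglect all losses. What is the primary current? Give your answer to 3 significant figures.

V_A = 120 × 244/1132 = 25.866 V; V_B = 120 × 98/1132 = 10.389 V.
P_out = V_A I_A + V_B I_B = 25.866×5.88 + 10.389×3.37 = 152.09 + 35.010 = 187.10 W.
Ideal ⇒ P_in = P_out, so I_p = P_out/V_p = 187.10/120 = 1.56 A.

I_p ≈ 1.56 A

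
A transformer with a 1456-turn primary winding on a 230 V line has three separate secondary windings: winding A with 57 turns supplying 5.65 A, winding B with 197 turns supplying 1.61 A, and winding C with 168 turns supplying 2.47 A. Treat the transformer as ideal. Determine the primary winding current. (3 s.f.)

V_A = 230 × 57/1456 = 9.0041 V; V_B = 230 × 197/1456 = 31.120 V; V_C = 230 × 168/1456 = 26.538 V.
P_out = V_A I_A + V_B I_B + V_C I_C = 9.0041×5.65 + 31.120×1.61 + 26.538×2.47 = 50.873 + 50.102 + 65.550 = 166.53 W.
Ideal ⇒ P_in = P_out, so I_p = P_out/V_p = 166.53/230 = 0.724 A.

I_p ≈ 0.724 A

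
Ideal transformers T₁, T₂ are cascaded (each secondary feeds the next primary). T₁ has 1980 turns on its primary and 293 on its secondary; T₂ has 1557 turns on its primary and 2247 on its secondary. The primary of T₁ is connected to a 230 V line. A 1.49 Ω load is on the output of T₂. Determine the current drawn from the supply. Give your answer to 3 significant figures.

Secondary of T₁: V = 230.00 × 293/1980 = 34.035 V.
Secondary of T₂: V = 34.035 × 2247/1557 = 49.118 V.
I_load = 49.118/1.49 = 32.965 A, so P_out = 49.118 × 32.965 = 1619.2 W.
All ideal ⇒ P_in = P_out, so I_supply = 1619.2/230 = 7.04 A.

I_supply ≈ 7.04 A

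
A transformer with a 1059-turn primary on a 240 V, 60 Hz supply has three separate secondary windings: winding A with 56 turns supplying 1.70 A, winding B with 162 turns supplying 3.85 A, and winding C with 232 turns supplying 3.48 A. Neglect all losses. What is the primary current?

V_A = 240 × 56/1059 = 12.691 V; V_B = 240 × 162/1059 = 36.714 V; V_C = 240 × 232/1059 = 52.578 V.
P_out = V_A I_A + V_B I_B + V_C I_C = 12.691×1.70 + 36.714×3.85 + 52.578×3.48 = 21.575 + 141.35 + 182.97 = 345.89 W.
Ideal ⇒ P_in = P_out, so I_p = P_out/V_p = 345.89/240 = 1.44 A.

I_p ≈ 1.44 A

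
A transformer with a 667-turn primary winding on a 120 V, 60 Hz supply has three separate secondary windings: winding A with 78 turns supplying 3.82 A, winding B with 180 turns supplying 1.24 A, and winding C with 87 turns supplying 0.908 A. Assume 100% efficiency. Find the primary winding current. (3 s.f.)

I_p ≈ 0.900 A

V_A = 120 × 78/667 = 14.033 V; V_B = 120 × 180/667 = 32.384 V; V_C = 120 × 87/667 = 15.652 V.
P_out = V_A I_A + V_B I_B + V_C I_C = 14.033×3.82 + 32.384×1.24 + 15.652×0.908 = 53.606 + 40.156 + 14.212 = 107.97 W.
Ideal ⇒ P_in = P_out, so I_p = P_out/V_p = 107.97/120 = 0.900 A.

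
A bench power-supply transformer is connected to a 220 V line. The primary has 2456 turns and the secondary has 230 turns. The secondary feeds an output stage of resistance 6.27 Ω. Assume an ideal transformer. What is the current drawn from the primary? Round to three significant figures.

I_p ≈ 0.308 A

V_s = V_p × N_s/N_p = 220 × 230/2456 = 20.603 V.
I_s = V_s/R = 20.603/6.27 = 3.2859 A.
For an ideal transformer I_p N_p = I_s N_s, so I_p = 3.2859 × 230/2456 = 0.308 A.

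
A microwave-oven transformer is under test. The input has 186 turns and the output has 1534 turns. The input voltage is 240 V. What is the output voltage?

V_out ≈ 1980 V

V_out/V_in = N_out/N_in, so V_out = 240 × 1534/186 = 1980 V.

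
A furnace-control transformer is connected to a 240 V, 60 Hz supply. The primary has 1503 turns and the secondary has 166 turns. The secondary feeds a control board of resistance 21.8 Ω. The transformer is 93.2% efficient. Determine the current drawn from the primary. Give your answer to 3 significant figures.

I_p ≈ 0.144 A

V_s = 240 × 166/1503 = 26.507 V.
I_s = V_s/R = 26.507/21.8 = 1.2159 A.
P_out = V_s I_s = 26.507 × 1.2159 = 32.230 W.
P_in = P_out/η = 32.230/0.932 = 34.582 W.
I_p = P_in/V_p = 34.582/240 = 0.144 A.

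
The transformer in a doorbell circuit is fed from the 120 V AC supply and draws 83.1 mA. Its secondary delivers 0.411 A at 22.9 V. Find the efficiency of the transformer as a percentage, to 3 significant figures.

P_in = 120 × 0.0831 = 9.97200 W.
P_out = 22.9 × 0.411 = 9.41190 W.
η = P_out/P_in = 9.41190/9.97200 = 0.944.

η ≈ 94.4%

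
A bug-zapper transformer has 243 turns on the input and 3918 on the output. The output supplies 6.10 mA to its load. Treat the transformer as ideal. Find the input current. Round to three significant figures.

I_in ≈ 0.0984 A

For an ideal transformer I_in/I_out = N_out/N_in, so I_in = 0.00610 × 3918/243 = 0.0984 A.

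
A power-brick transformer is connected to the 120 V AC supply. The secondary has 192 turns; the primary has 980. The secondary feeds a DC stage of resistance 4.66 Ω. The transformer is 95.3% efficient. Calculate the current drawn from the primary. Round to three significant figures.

V_s = 120 × 192/980 = 23.510 V.
I_s = V_s/R = 23.510/4.66 = 5.0451 A.
P_out = V_s I_s = 23.510 × 5.0451 = 118.61 W.
P_in = P_out/η = 118.61/0.953 = 124.46 W.
I_p = P_in/V_p = 124.46/120 = 1.04 A.

I_p ≈ 1.04 A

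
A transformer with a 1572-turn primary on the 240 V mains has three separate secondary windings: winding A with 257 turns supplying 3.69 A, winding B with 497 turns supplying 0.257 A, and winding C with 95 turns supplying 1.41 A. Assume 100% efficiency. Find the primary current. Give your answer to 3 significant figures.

V_A = 240 × 257/1572 = 39.237 V; V_B = 240 × 497/1572 = 75.878 V; V_C = 240 × 95/1572 = 14.504 V.
P_out = V_A I_A + V_B I_B + V_C I_C = 39.237×3.69 + 75.878×0.257 + 14.504×1.41 = 144.78 + 19.501 + 20.450 = 184.73 W.
Ideal ⇒ P_in = P_out, so I_p = P_out/V_p = 184.73/240 = 0.770 A.

I_p ≈ 0.770 A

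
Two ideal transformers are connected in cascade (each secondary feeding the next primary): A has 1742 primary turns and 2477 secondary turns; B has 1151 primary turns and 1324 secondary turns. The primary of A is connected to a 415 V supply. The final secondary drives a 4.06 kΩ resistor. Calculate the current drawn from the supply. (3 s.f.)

After A: V = 415.00 × 2477/1742 = 590.10 V.
After B: V = 590.10 × 1324/1151 = 678.79 V.
I_load = 678.79/4060 = 0.16719 A, so P_out = 678.79 × 0.16719 = 113.49 W.
All ideal ⇒ P_in = P_out, so I_supply = 113.49/415 = 0.273 A.

I_supply ≈ 0.273 A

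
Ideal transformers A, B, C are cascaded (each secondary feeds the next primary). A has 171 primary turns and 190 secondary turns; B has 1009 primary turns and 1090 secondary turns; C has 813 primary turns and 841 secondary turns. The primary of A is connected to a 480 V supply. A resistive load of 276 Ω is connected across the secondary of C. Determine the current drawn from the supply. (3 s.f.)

I_supply ≈ 2.68 A

After A: V = 480.00 × 190/171 = 533.33 V.
After B: V = 533.33 × 1090/1009 = 576.15 V.
After C: V = 576.15 × 841/813 = 595.99 V.
I_load = 595.99/276 = 2.1594 A, so P_out = 595.99 × 2.1594 = 1287.0 W.
All ideal ⇒ P_in = P_out, so I_supply = 1287.0/480 = 2.68 A.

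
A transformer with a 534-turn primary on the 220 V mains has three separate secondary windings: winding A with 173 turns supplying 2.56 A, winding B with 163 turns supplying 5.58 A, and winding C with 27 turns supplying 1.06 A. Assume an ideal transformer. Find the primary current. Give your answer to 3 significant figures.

I_p ≈ 2.59 A

V_A = 220 × 173/534 = 71.273 V; V_B = 220 × 163/534 = 67.154 V; V_C = 220 × 27/534 = 11.124 V.
P_out = V_A I_A + V_B I_B + V_C I_C = 71.273×2.56 + 67.154×5.58 + 11.124×1.06 = 182.46 + 374.72 + 11.791 = 568.97 W.
Ideal ⇒ P_in = P_out, so I_p = P_out/V_p = 568.97/220 = 2.59 A.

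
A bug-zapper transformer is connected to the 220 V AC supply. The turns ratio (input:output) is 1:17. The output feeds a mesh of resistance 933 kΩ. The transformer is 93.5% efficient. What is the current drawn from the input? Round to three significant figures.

I_in ≈ 0.0729 A

V_out = 220 × 17/1 = 3740.0 V.
I_out = V_out/R = 3740.0/933000 = 0.0040086 A.
P_out = V_out I_out = 3740.0 × 0.0040086 = 14.992 W.
P_in = P_out/η = 14.992/0.935 = 16.034 W.
I_in = P_in/V_in = 16.034/220 = 0.0729 A.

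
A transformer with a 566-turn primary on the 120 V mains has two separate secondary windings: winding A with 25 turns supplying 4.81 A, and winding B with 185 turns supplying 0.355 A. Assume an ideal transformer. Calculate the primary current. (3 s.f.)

I_p ≈ 0.328 A

V_A = 120 × 25/566 = 5.3004 V; V_B = 120 × 185/566 = 39.223 V.
P_out = V_A I_A + V_B I_B = 5.3004×4.81 + 39.223×0.355 = 25.495 + 13.924 = 39.419 W.
Ideal ⇒ P_in = P_out, so I_p = P_out/V_p = 39.419/120 = 0.328 A.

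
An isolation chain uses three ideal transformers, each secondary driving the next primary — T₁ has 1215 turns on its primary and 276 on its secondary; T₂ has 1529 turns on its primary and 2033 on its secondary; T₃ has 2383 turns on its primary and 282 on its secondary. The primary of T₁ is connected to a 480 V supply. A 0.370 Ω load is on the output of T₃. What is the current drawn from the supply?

Secondary of T₁: V = 480.00 × 276/1215 = 109.04 V.
Secondary of T₂: V = 109.04 × 2033/1529 = 144.98 V.
Secondary of T₃: V = 144.98 × 282/2383 = 17.157 V.
I_load = 17.157/0.370 = 46.369 A, so P_out = 17.157 × 46.369 = 795.53 W.
All ideal ⇒ P_in = P_out, so I_supply = 795.53/480 = 1.66 A.

I_supply ≈ 1.66 A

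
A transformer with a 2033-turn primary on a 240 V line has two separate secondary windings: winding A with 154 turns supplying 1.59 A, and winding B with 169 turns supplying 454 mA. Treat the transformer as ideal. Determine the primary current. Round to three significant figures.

I_p ≈ 0.158 A

V_A = 240 × 154/2033 = 18.180 V; V_B = 240 × 169/2033 = 19.951 V.
P_out = V_A I_A + V_B I_B = 18.180×1.59 + 19.951×0.454 = 28.906 + 9.0577 = 37.964 W.
Ideal ⇒ P_in = P_out, so I_p = P_out/V_p = 37.964/240 = 0.158 A.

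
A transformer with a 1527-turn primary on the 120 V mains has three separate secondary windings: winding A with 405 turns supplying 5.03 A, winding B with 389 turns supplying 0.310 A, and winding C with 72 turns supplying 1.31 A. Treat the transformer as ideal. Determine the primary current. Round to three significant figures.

I_p ≈ 1.47 A

V_A = 120 × 405/1527 = 31.827 V; V_B = 120 × 389/1527 = 30.570 V; V_C = 120 × 72/1527 = 5.6582 V.
P_out = V_A I_A + V_B I_B + V_C I_C = 31.827×5.03 + 30.570×0.310 + 5.6582×1.31 = 160.09 + 9.4766 + 7.4122 = 176.98 W.
Ideal ⇒ P_in = P_out, so I_p = P_out/V_p = 176.98/120 = 1.47 A.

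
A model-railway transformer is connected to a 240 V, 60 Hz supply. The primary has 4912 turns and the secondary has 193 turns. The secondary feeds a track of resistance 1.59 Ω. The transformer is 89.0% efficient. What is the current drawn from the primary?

V_s = 240 × 193/4912 = 9.4300 V.
I_s = V_s/R = 9.4300/1.59 = 5.9308 A.
P_out = V_s I_s = 9.4300 × 5.9308 = 55.927 W.
P_in = P_out/η = 55.927/0.890 = 62.840 W.
I_p = P_in/V_p = 62.840/240 = 0.262 A.

I_p ≈ 0.262 A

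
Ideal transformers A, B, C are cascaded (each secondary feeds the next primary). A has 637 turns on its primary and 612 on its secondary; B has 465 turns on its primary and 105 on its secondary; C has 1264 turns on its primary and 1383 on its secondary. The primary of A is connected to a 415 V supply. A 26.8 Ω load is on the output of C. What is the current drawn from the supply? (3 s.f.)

I_supply ≈ 0.872 A

After A: V = 415.00 × 612/637 = 398.71 V.
After B: V = 398.71 × 105/465 = 90.032 V.
After C: V = 90.032 × 1383/1264 = 98.508 V.
I_load = 98.508/26.8 = 3.6757 A, so P_out = 98.508 × 3.6757 = 362.08 W.
All ideal ⇒ P_in = P_out, so I_supply = 362.08/415 = 0.872 A.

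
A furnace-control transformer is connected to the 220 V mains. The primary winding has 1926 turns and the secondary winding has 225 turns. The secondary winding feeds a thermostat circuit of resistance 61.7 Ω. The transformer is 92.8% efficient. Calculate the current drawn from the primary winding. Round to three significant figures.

V_s = 220 × 225/1926 = 25.701 V.
I_s = V_s/R = 25.701/61.7 = 0.41655 A.
P_out = V_s I_s = 25.701 × 0.41655 = 10.706 W.
P_in = P_out/η = 10.706/0.928 = 11.536 W.
I_p = P_in/V_p = 11.536/220 = 0.0524 A.

I_p ≈ 0.0524 A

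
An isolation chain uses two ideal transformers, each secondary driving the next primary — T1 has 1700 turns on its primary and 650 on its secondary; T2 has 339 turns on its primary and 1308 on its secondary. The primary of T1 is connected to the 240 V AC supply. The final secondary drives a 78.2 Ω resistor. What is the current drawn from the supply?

I_supply ≈ 6.68 A

Secondary of T1: V = 240.00 × 650/1700 = 91.765 V.
Secondary of T2: V = 91.765 × 1308/339 = 354.07 V.
I_load = 354.07/78.2 = 4.5277 A, so P_out = 354.07 × 4.5277 = 1603.1 W.
All ideal ⇒ P_in = P_out, so I_supply = 1603.1/240 = 6.68 A.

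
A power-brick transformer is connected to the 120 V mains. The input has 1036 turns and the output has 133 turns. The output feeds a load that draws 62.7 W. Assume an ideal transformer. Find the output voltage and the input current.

V_out = V_in × N_out/N_in = 120 × 133/1036 = 15.405 V.
I_out = P/V_out = 62.7/15.405 = 4.0700 A.
I_in = I_out × N_out/N_in = 4.0700 × 133/1036 = 0.523 A.

V_out ≈ 15.4 V, I_in ≈ 0.523 A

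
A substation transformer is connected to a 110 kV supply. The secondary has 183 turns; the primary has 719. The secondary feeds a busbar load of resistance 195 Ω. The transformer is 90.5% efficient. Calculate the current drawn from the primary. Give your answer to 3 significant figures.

V_s = 110000 × 183/719 = 27997 V.
I_s = V_s/R = 27997/195 = 143.58 A.
P_out = V_s I_s = 27997 × 143.58 = 4.0197×10^6 W.
P_in = P_out/η = 4.0197×10^6/0.905 = 4.4417×10^6 W.
I_p = P_in/V_p = 4.4417×10^6/110000 = 40.4 A.

I_p ≈ 40.4 A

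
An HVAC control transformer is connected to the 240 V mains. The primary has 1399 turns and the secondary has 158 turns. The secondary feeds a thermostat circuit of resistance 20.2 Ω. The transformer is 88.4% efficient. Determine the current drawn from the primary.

V_s = 240 × 158/1399 = 27.105 V.
I_s = V_s/R = 27.105/20.2 = 1.3418 A.
P_out = V_s I_s = 27.105 × 1.3418 = 36.371 W.
P_in = P_out/η = 36.371/0.884 = 41.143 W.
I_p = P_in/V_p = 41.143/240 = 0.171 A.

I_p ≈ 0.171 A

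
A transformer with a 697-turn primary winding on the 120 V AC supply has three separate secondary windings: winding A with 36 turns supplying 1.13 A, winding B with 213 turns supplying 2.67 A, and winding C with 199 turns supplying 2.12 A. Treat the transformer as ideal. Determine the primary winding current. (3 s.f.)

V_A = 120 × 36/697 = 6.1980 V; V_B = 120 × 213/697 = 36.671 V; V_C = 120 × 199/697 = 34.261 V.
P_out = V_A I_A + V_B I_B + V_C I_C = 6.1980×1.13 + 36.671×2.67 + 34.261×2.12 = 7.0037 + 97.913 + 72.634 = 177.55 W.
Ideal ⇒ P_in = P_out, so I_p = P_out/V_p = 177.55/120 = 1.48 A.

I_p ≈ 1.48 A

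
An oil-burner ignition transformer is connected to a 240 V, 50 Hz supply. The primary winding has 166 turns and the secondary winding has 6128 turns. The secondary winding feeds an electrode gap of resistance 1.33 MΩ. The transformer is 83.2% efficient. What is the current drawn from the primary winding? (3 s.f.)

V_s = 240 × 6128/166 = 8859.8 V.
I_s = V_s/R = 8859.8/(1.33×10^6) = 0.0066615 A.
P_out = V_s I_s = 8859.8 × 0.0066615 = 59.019 W.
P_in = P_out/η = 59.019/0.832 = 70.936 W.
I_p = P_in/V_p = 70.936/240 = 0.296 A.

I_p ≈ 0.296 A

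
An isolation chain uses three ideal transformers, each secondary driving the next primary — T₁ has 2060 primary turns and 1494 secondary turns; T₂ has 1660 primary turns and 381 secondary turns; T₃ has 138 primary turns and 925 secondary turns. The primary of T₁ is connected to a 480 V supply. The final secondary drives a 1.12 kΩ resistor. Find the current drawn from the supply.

After T₁: V = 480.00 × 1494/2060 = 348.12 V.
After T₂: V = 348.12 × 381/1660 = 79.899 V.
After T₃: V = 79.899 × 925/138 = 535.56 V.
I_load = 535.56/1120 = 0.47817 A, so P_out = 535.56 × 0.47817 = 256.09 W.
All ideal ⇒ P_in = P_out, so I_supply = 256.09/480 = 0.534 A.

I_supply ≈ 0.534 A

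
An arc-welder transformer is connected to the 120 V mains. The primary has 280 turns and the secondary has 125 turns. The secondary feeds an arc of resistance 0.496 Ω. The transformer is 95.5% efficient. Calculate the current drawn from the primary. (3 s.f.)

I_p ≈ 50.5 A

V_s = 120 × 125/280 = 53.571 V.
I_s = V_s/R = 53.571/0.496 = 108.01 A.
P_out = V_s I_s = 53.571 × 108.01 = 5786.1 W.
P_in = P_out/η = 5786.1/0.955 = 6058.7 W.
I_p = P_in/V_p = 6058.7/120 = 50.5 A.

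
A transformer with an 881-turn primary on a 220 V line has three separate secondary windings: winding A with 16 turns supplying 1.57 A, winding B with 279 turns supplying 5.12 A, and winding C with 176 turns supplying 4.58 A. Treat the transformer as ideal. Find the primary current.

I_p ≈ 2.56 A

V_A = 220 × 16/881 = 3.9955 V; V_B = 220 × 279/881 = 69.671 V; V_C = 220 × 176/881 = 43.950 V.
P_out = V_A I_A + V_B I_B + V_C I_C = 3.9955×1.57 + 69.671×5.12 + 43.950×4.58 = 6.2729 + 356.71 + 201.29 = 564.28 W.
Ideal ⇒ P_in = P_out, so I_p = P_out/V_p = 564.28/220 = 2.56 A.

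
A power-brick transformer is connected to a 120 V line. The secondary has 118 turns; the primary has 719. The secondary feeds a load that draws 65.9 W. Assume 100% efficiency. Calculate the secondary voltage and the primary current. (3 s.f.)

V_s ≈ 19.7 V, I_p ≈ 0.549 A

V_s = V_p × N_s/N_p = 120 × 118/719 = 19.694 V.
I_s = P/V_s = 65.9/19.694 = 3.3462 A.
I_p = I_s × N_s/N_p = 3.3462 × 118/719 = 0.549 A.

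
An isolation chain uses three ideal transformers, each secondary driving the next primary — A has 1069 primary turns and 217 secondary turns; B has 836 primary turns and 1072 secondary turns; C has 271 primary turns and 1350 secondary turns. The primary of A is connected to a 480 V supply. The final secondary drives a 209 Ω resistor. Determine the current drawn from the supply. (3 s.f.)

After A: V = 480.00 × 217/1069 = 97.437 V.
After B: V = 97.437 × 1072/836 = 124.94 V.
After C: V = 124.94 × 1350/271 = 622.41 V.
I_load = 622.41/209 = 2.9780 A, so P_out = 622.41 × 2.9780 = 1853.6 W.
All ideal ⇒ P_in = P_out, so I_supply = 1853.6/480 = 3.86 A.

I_supply ≈ 3.86 A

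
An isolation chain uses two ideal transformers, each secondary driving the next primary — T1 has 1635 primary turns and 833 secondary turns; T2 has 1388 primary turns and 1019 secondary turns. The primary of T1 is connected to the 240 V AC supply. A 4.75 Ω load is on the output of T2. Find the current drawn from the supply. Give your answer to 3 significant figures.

I_supply ≈ 7.07 A

Secondary of T1: V = 240.00 × 833/1635 = 122.28 V.
Secondary of T2: V = 122.28 × 1019/1388 = 89.768 V.
I_load = 89.768/4.75 = 18.899 A, so P_out = 89.768 × 18.899 = 1696.5 W.
All ideal ⇒ P_in = P_out, so I_supply = 1696.5/240 = 7.07 A.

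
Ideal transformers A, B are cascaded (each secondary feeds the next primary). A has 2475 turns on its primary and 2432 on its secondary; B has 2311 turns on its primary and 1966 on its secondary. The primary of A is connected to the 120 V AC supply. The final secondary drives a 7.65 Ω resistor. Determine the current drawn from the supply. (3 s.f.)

Secondary of A: V = 120.00 × 2432/2475 = 117.92 V.
Secondary of B: V = 117.92 × 1966/2311 = 100.31 V.
I_load = 100.31/7.65 = 13.113 A, so P_out = 100.31 × 13.113 = 1315.4 W.
All ideal ⇒ P_in = P_out, so I_supply = 1315.4/120 = 11.0 A.

I_supply ≈ 11.0 A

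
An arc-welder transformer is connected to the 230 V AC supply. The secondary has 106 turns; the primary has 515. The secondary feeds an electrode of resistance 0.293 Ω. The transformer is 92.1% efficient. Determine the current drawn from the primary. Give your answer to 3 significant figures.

V_s = 230 × 106/515 = 47.340 V.
I_s = V_s/R = 47.340/0.293 = 161.57 A.
P_out = V_s I_s = 47.340 × 161.57 = 7648.7 W.
P_in = P_out/η = 7648.7/0.921 = 8304.7 W.
I_p = P_in/V_p = 8304.7/230 = 36.1 A.

I_p ≈ 36.1 A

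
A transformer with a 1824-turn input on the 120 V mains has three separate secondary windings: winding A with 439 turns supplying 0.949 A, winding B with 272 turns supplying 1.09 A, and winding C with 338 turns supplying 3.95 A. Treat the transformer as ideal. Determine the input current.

V_A = 120 × 439/1824 = 28.882 V; V_B = 120 × 272/1824 = 17.895 V; V_C = 120 × 338/1824 = 22.237 V.
P_out = V_A I_A + V_B I_B + V_C I_C = 28.882×0.949 + 17.895×1.09 + 22.237×3.95 = 27.409 + 19.505 + 87.836 = 134.75 W.
Ideal ⇒ P_in = P_out, so I_in = P_out/V_in = 134.75/120 = 1.12 A.

I_in ≈ 1.12 A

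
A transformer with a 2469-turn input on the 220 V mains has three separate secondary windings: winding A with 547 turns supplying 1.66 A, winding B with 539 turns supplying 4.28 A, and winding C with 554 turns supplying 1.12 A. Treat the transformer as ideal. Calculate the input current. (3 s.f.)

I_in ≈ 1.55 A

V_A = 220 × 547/2469 = 48.740 V; V_B = 220 × 539/2469 = 48.028 V; V_C = 220 × 554/2469 = 49.364 V.
P_out = V_A I_A + V_B I_B + V_C I_C = 48.740×1.66 + 48.028×4.28 + 49.364×1.12 = 80.909 + 205.56 + 55.288 = 341.75 W.
Ideal ⇒ P_in = P_out, so I_in = P_out/V_in = 341.75/220 = 1.55 A.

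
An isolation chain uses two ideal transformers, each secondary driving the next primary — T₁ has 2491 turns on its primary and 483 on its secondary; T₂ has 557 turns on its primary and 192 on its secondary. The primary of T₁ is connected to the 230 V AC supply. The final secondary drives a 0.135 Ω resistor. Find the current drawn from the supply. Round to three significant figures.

Secondary of T₁: V = 230.00 × 483/2491 = 44.597 V.
Secondary of T₂: V = 44.597 × 192/557 = 15.373 V.
I_load = 15.373/0.135 = 113.87 A, so P_out = 15.373 × 113.87 = 1750.5 W.
All ideal ⇒ P_in = P_out, so I_supply = 1750.5/230 = 7.61 A.

I_supply ≈ 7.61 A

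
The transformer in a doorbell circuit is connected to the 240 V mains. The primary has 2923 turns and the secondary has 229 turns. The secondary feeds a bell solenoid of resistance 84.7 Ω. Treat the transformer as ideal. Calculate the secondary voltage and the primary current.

V_s = V_p × N_s/N_p = 240 × 229/2923 = 18.803 V.
I_s = V_s/R = 18.803/84.7 = 0.22199 A.
I_p = I_s × N_s/N_p = 0.22199 × 229/2923 = 0.0174 A.

V_s ≈ 18.8 V, I_p ≈ 0.0174 A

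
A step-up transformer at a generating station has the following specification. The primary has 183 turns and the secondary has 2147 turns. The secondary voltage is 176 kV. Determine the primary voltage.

V_p/V_s = N_p/N_s, so V_p = 176000 × 183/2147 = 15000 V.

V_p ≈ 15000 V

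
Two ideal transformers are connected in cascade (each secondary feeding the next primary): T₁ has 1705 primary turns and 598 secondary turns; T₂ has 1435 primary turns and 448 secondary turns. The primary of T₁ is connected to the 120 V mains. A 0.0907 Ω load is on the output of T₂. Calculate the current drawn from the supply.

After T₁: V = 120.00 × 598/1705 = 42.088 V.
After T₂: V = 42.088 × 448/1435 = 13.140 V.
I_load = 13.140/0.0907 = 144.87 A, so P_out = 13.140 × 144.87 = 1903.5 W.
All ideal ⇒ P_in = P_out, so I_supply = 1903.5/120 = 15.9 A.

I_supply ≈ 15.9 A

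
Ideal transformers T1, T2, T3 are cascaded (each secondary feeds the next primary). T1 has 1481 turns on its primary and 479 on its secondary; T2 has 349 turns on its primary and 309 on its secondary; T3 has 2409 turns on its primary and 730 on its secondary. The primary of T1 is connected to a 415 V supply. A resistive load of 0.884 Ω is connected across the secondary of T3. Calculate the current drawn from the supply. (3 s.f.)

After T1: V = 415.00 × 479/1481 = 134.22 V.
After T2: V = 134.22 × 309/349 = 118.84 V.
After T3: V = 118.84 × 730/2409 = 36.012 V.
I_load = 36.012/0.884 = 40.738 A, so P_out = 36.012 × 40.738 = 1467.0 W.
All ideal ⇒ P_in = P_out, so I_supply = 1467.0/415 = 3.54 A.

I_supply ≈ 3.54 A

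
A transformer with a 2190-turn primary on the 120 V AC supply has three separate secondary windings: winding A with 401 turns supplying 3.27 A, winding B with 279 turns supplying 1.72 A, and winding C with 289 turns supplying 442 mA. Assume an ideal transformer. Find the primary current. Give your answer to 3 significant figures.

V_A = 120 × 401/2190 = 21.973 V; V_B = 120 × 279/2190 = 15.288 V; V_C = 120 × 289/2190 = 15.836 V.
P_out = V_A I_A + V_B I_B + V_C I_C = 21.973×3.27 + 15.288×1.72 + 15.836×0.442 = 71.850 + 26.295 + 6.9993 = 105.14 W.
Ideal ⇒ P_in = P_out, so I_p = P_out/V_p = 105.14/120 = 0.876 A.

I_p ≈ 0.876 A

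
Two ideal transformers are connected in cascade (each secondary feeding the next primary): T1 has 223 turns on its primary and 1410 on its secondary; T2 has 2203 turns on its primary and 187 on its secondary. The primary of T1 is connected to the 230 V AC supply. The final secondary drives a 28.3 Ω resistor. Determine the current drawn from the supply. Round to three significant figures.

Secondary of T1: V = 230.00 × 1410/223 = 1454.3 V.
Secondary of T2: V = 1454.3 × 187/2203 = 123.44 V.
I_load = 123.44/28.3 = 4.3620 A, so P_out = 123.44 × 4.3620 = 538.46 W.
All ideal ⇒ P_in = P_out, so I_supply = 538.46/230 = 2.34 A.

I_supply ≈ 2.34 A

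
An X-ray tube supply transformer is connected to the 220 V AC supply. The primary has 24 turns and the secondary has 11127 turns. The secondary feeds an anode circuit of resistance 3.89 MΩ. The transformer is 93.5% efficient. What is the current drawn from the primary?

I_p ≈ 13.0 A

V_s = 220 × 11127/24 = 102000 V.
I_s = V_s/R = 102000/(3.89×10^6) = 0.026220 A.
P_out = V_s I_s = 102000 × 0.026220 = 2674.4 W.
P_in = P_out/η = 2674.4/0.935 = 2860.3 W.
I_p = P_in/V_p = 2860.3/220 = 13.0 A.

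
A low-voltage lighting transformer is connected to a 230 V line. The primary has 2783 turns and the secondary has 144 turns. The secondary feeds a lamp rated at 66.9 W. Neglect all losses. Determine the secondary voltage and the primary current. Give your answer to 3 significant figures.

V_s ≈ 11.9 V, I_p ≈ 0.291 A

V_s = V_p × N_s/N_p = 230 × 144/2783 = 11.901 V.
I_s = P/V_s = 66.9/11.901 = 5.6215 A.
I_p = I_s × N_s/N_p = 5.6215 × 144/2783 = 0.291 A.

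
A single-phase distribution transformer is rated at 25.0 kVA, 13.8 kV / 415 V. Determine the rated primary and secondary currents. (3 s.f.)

I_p ≈ 1.81 A, I_s ≈ 60.2 A

I_p = S/V_p = 25000/13800 = 1.81 A.
I_s = S/V_s = 25000/415 = 60.2 A.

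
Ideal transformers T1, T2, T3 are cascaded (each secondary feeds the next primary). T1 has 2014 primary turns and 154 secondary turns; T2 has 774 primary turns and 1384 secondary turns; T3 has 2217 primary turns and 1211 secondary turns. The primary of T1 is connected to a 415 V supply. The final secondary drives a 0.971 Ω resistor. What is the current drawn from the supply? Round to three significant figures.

After T1: V = 415.00 × 154/2014 = 31.733 V.
After T2: V = 31.733 × 1384/774 = 56.742 V.
After T3: V = 56.742 × 1211/2217 = 30.994 V.
I_load = 30.994/0.971 = 31.920 A, so P_out = 30.994 × 31.920 = 989.34 W.
All ideal ⇒ P_in = P_out, so I_supply = 989.34/415 = 2.38 A.

I_supply ≈ 2.38 A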